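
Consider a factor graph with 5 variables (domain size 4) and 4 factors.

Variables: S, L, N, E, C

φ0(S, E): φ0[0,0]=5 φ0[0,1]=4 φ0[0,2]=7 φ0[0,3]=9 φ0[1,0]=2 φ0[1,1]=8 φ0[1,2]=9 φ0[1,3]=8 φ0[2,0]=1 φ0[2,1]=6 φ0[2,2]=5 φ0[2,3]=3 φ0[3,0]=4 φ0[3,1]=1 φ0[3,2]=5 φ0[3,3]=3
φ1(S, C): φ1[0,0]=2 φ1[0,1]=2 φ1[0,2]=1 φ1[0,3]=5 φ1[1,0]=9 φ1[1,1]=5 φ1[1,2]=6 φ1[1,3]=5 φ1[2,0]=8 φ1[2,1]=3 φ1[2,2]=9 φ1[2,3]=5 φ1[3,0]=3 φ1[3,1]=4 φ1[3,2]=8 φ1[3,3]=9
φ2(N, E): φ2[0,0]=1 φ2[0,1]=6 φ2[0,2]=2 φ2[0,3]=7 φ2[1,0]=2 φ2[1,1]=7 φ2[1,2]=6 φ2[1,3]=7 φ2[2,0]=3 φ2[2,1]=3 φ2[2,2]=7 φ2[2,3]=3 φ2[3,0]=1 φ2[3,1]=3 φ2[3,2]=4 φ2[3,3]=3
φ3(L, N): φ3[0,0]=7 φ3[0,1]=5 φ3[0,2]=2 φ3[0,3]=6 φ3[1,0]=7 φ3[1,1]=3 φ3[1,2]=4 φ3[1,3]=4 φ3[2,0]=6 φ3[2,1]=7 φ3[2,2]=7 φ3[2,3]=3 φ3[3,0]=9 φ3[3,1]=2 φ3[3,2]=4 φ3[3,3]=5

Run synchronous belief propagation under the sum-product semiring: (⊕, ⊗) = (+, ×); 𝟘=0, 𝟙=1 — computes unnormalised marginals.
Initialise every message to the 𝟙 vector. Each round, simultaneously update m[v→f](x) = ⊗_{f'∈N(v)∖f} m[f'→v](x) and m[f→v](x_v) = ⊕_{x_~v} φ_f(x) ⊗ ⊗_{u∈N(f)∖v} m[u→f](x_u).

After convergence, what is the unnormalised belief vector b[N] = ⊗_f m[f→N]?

b[N] = [198476, 163863, 118932, 88812]

init: all messages = 𝟙 over 4 values
r1 m[φ0→S] = [25, 27, 15, 13]
r1 m[φ0→E] = [12, 19, 26, 23]
r1 m[φ1→S] = [10, 25, 25, 24]
r1 m[φ1→C] = [22, 14, 24, 24]
r1 m[φ2→N] = [16, 22, 16, 11]
r1 m[φ2→E] = [7, 19, 19, 20]
r1 m[φ3→L] = [20, 18, 23, 20]
r1 m[φ3→N] = [29, 17, 17, 18]
r1 m[S→φ0] = [1, 1, 1, 1]
r1 m[S→φ1] = [1, 1, 1, 1]
r1 m[L→φ3] = [1, 1, 1, 1]
r1 m[N→φ2] = [1, 1, 1, 1]
r1 m[N→φ3] = [1, 1, 1, 1]
r1 m[E→φ0] = [1, 1, 1, 1]
r1 m[E→φ2] = [1, 1, 1, 1]
r1 m[C→φ1] = [1, 1, 1, 1]
r2 m[φ0→S] = [25, 27, 15, 13]
r2 m[φ0→E] = [12, 19, 26, 23]
r2 m[φ1→S] = [10, 25, 25, 24]
r2 m[φ1→C] = [22, 14, 24, 24]
r2 m[φ2→N] = [16, 22, 16, 11]
r2 m[φ2→E] = [7, 19, 19, 20]
r2 m[φ3→L] = [20, 18, 23, 20]
r2 m[φ3→N] = [29, 17, 17, 18]
r2 m[S→φ0] = [10, 25, 25, 24]
r2 m[S→φ1] = [25, 27, 15, 13]
r2 m[L→φ3] = [1, 1, 1, 1]
r2 m[N→φ2] = [29, 17, 17, 18]
r2 m[N→φ3] = [16, 22, 16, 11]
r2 m[E→φ0] = [7, 19, 19, 20]
r2 m[E→φ2] = [12, 19, 26, 23]
r2 m[C→φ1] = [1, 1, 1, 1]
r3 m[φ0→S] = [424, 497, 276, 202]
r3 m[φ0→E] = [221, 414, 540, 437]
r3 m[φ1→S] = [10, 25, 25, 24]
r3 m[φ1→C] = [452, 282, 426, 452]
r3 m[φ2→N] = [339, 474, 344, 242]
r3 m[φ2→E] = [132, 398, 351, 427]
r3 m[φ3→L] = [320, 286, 395, 307]
r3 m[φ3→N] = [29, 17, 17, 18]
r3 m[S→φ0] = [10, 25, 25, 24]
r3 m[S→φ1] = [25, 27, 15, 13]
r3 m[L→φ3] = [1, 1, 1, 1]
r3 m[N→φ2] = [29, 17, 17, 18]
r3 m[N→φ3] = [16, 22, 16, 11]
r3 m[E→φ0] = [7, 19, 19, 20]
r3 m[E→φ2] = [12, 19, 26, 23]
r3 m[C→φ1] = [1, 1, 1, 1]
r4 m[φ0→S] = [424, 497, 276, 202]
r4 m[φ0→E] = [221, 414, 540, 437]
r4 m[φ1→S] = [10, 25, 25, 24]
r4 m[φ1→C] = [452, 282, 426, 452]
r4 m[φ2→N] = [339, 474, 344, 242]
r4 m[φ2→E] = [132, 398, 351, 427]
r4 m[φ3→L] = [320, 286, 395, 307]
r4 m[φ3→N] = [29, 17, 17, 18]
r4 m[S→φ0] = [10, 25, 25, 24]
r4 m[S→φ1] = [424, 497, 276, 202]
r4 m[L→φ3] = [1, 1, 1, 1]
r4 m[N→φ2] = [29, 17, 17, 18]
r4 m[N→φ3] = [339, 474, 344, 242]
r4 m[E→φ0] = [132, 398, 351, 427]
r4 m[E→φ2] = [221, 414, 540, 437]
r4 m[C→φ1] = [1, 1, 1, 1]
r5 m[φ0→S] = [8552, 10023, 5556, 3962]
r5 m[φ0→E] = [221, 414, 540, 437]
r5 m[φ1→S] = [10, 25, 25, 24]
r5 m[φ1→C] = [8135, 4969, 7506, 7803]
r5 m[φ2→N] = [6844, 9639, 6996, 4934]
r5 m[φ2→E] = [132, 398, 351, 427]
r5 m[φ3→L] = [6883, 6139, 8486, 6585]
r5 m[φ3→N] = [29, 17, 17, 18]
r5 m[S→φ0] = [10, 25, 25, 24]
r5 m[S→φ1] = [424, 497, 276, 202]
r5 m[L→φ3] = [1, 1, 1, 1]
r5 m[N→φ2] = [29, 17, 17, 18]
r5 m[N→φ3] = [339, 474, 344, 242]
r5 m[E→φ0] = [132, 398, 351, 427]
r5 m[E→φ2] = [221, 414, 540, 437]
r5 m[C→φ1] = [1, 1, 1, 1]
r6 m[φ0→S] = [8552, 10023, 5556, 3962]
r6 m[φ0→E] = [221, 414, 540, 437]
r6 m[φ1→S] = [10, 25, 25, 24]
r6 m[φ1→C] = [8135, 4969, 7506, 7803]
r6 m[φ2→N] = [6844, 9639, 6996, 4934]
r6 m[φ2→E] = [132, 398, 351, 427]
r6 m[φ3→L] = [6883, 6139, 8486, 6585]
r6 m[φ3→N] = [29, 17, 17, 18]
r6 m[S→φ0] = [10, 25, 25, 24]
r6 m[S→φ1] = [8552, 10023, 5556, 3962]
r6 m[L→φ3] = [1, 1, 1, 1]
r6 m[N→φ2] = [29, 17, 17, 18]
r6 m[N→φ3] = [6844, 9639, 6996, 4934]
r6 m[E→φ0] = [132, 398, 351, 427]
r6 m[E→φ2] = [221, 414, 540, 437]
r6 m[C→φ1] = [1, 1, 1, 1]
r7 m[φ0→S] = [8552, 10023, 5556, 3962]
r7 m[φ0→E] = [221, 414, 540, 437]
r7 m[φ1→S] = [10, 25, 25, 24]
r7 m[φ1→C] = [163645, 99735, 150390, 156313]
r7 m[φ2→N] = [6844, 9639, 6996, 4934]
r7 m[φ2→E] = [132, 398, 351, 427]
r7 m[φ3→L] = [139699, 124545, 172311, 133528]
r7 m[φ3→N] = [29, 17, 17, 18]
r7 m[S→φ0] = [10, 25, 25, 24]
r7 m[S→φ1] = [8552, 10023, 5556, 3962]
r7 m[L→φ3] = [1, 1, 1, 1]
r7 m[N→φ2] = [29, 17, 17, 18]
r7 m[N→φ3] = [6844, 9639, 6996, 4934]
r7 m[E→φ0] = [132, 398, 351, 427]
r7 m[E→φ2] = [221, 414, 540, 437]
r7 m[C→φ1] = [1, 1, 1, 1]
r8 m[φ0→S] = [8552, 10023, 5556, 3962]
r8 m[φ0→E] = [221, 414, 540, 437]
r8 m[φ1→S] = [10, 25, 25, 24]
r8 m[φ1→C] = [163645, 99735, 150390, 156313]
r8 m[φ2→N] = [6844, 9639, 6996, 4934]
r8 m[φ2→E] = [132, 398, 351, 427]
r8 m[φ3→L] = [139699, 124545, 172311, 133528]
r8 m[φ3→N] = [29, 17, 17, 18]
r8 m[S→φ0] = [10, 25, 25, 24]
r8 m[S→φ1] = [8552, 10023, 5556, 3962]
r8 m[L→φ3] = [1, 1, 1, 1]
r8 m[N→φ2] = [29, 17, 17, 18]
r8 m[N→φ3] = [6844, 9639, 6996, 4934]
r8 m[E→φ0] = [132, 398, 351, 427]
r8 m[E→φ2] = [221, 414, 540, 437]
r8 m[C→φ1] = [1, 1, 1, 1]
fixed point reached at round 8
b[N] = ⊗ incoming = [198476, 163863, 118932, 88812]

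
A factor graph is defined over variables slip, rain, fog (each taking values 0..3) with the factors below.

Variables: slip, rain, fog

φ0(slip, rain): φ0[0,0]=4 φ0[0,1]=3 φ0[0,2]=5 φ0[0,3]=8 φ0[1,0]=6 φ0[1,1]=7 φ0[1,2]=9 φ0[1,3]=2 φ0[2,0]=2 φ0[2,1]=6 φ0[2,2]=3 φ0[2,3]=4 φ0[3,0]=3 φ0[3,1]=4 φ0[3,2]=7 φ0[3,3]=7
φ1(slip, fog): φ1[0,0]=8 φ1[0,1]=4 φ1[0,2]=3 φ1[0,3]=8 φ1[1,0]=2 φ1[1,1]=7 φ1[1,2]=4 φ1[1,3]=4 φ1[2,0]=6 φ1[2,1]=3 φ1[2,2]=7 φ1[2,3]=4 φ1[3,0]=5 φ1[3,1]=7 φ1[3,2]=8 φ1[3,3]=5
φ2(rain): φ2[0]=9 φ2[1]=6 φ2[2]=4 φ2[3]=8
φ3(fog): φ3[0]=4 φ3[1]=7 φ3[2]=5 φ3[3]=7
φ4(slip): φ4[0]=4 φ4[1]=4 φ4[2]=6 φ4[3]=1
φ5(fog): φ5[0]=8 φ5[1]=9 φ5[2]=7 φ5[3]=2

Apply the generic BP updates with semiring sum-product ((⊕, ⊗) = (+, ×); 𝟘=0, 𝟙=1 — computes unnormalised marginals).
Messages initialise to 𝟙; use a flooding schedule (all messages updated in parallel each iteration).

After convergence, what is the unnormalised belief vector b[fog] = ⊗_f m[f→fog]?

init: all messages = 𝟙 over 4 values
r1 m[φ0→slip] = [20, 24, 15, 21]
r1 m[φ0→rain] = [15, 20, 24, 21]
r1 m[φ1→slip] = [23, 17, 20, 25]
r1 m[φ1→fog] = [21, 21, 22, 21]
r1 m[φ2→rain] = [9, 6, 4, 8]
r1 m[φ3→fog] = [4, 7, 5, 7]
r1 m[φ4→slip] = [4, 4, 6, 1]
r1 m[φ5→fog] = [8, 9, 7, 2]
r1 m[slip→φ0] = [1, 1, 1, 1]
r1 m[slip→φ1] = [1, 1, 1, 1]
r1 m[slip→φ4] = [1, 1, 1, 1]
r1 m[rain→φ0] = [1, 1, 1, 1]
r1 m[rain→φ2] = [1, 1, 1, 1]
r1 m[fog→φ1] = [1, 1, 1, 1]
r1 m[fog→φ3] = [1, 1, 1, 1]
r1 m[fog→φ5] = [1, 1, 1, 1]
r2 m[φ0→slip] = [20, 24, 15, 21]
r2 m[φ0→rain] = [15, 20, 24, 21]
r2 m[φ1→slip] = [23, 17, 20, 25]
r2 m[φ1→fog] = [21, 21, 22, 21]
r2 m[φ2→rain] = [9, 6, 4, 8]
r2 m[φ3→fog] = [4, 7, 5, 7]
r2 m[φ4→slip] = [4, 4, 6, 1]
r2 m[φ5→fog] = [8, 9, 7, 2]
r2 m[slip→φ0] = [92, 68, 120, 25]
r2 m[slip→φ1] = [80, 96, 90, 21]
r2 m[slip→φ4] = [460, 408, 300, 525]
r2 m[rain→φ0] = [9, 6, 4, 8]
r2 m[rain→φ2] = [15, 20, 24, 21]
r2 m[fog→φ1] = [32, 63, 35, 14]
r2 m[fog→φ3] = [168, 189, 154, 42]
r2 m[fog→φ5] = [84, 147, 110, 147]
r3 m[φ0→slip] = [138, 148, 98, 135]
r3 m[φ0→rain] = [1091, 1572, 1607, 1527]
r3 m[φ1→slip] = [725, 701, 682, 951]
r3 m[φ1→fog] = [1477, 1409, 1422, 1489]
r3 m[φ2→rain] = [9, 6, 4, 8]
r3 m[φ3→fog] = [4, 7, 5, 7]
r3 m[φ4→slip] = [4, 4, 6, 1]
r3 m[φ5→fog] = [8, 9, 7, 2]
r3 m[slip→φ0] = [92, 68, 120, 25]
r3 m[slip→φ1] = [80, 96, 90, 21]
r3 m[slip→φ4] = [460, 408, 300, 525]
r3 m[rain→φ0] = [9, 6, 4, 8]
r3 m[rain→φ2] = [15, 20, 24, 21]
r3 m[fog→φ1] = [32, 63, 35, 14]
r3 m[fog→φ3] = [168, 189, 154, 42]
r3 m[fog→φ5] = [84, 147, 110, 147]
r4 m[φ0→slip] = [138, 148, 98, 135]
r4 m[φ0→rain] = [1091, 1572, 1607, 1527]
r4 m[φ1→slip] = [725, 701, 682, 951]
r4 m[φ1→fog] = [1477, 1409, 1422, 1489]
r4 m[φ2→rain] = [9, 6, 4, 8]
r4 m[φ3→fog] = [4, 7, 5, 7]
r4 m[φ4→slip] = [4, 4, 6, 1]
r4 m[φ5→fog] = [8, 9, 7, 2]
r4 m[slip→φ0] = [2900, 2804, 4092, 951]
r4 m[slip→φ1] = [552, 592, 588, 135]
r4 m[slip→φ4] = [100050, 103748, 66836, 128385]
r4 m[rain→φ0] = [9, 6, 4, 8]
r4 m[rain→φ2] = [1091, 1572, 1607, 1527]
r4 m[fog→φ1] = [32, 63, 35, 14]
r4 m[fog→φ3] = [11816, 12681, 9954, 2978]
r4 m[fog→φ5] = [5908, 9863, 7110, 10423]
r5 m[φ0→slip] = [138, 148, 98, 135]
r5 m[φ0→rain] = [39461, 56684, 58669, 51833]
r5 m[φ1→slip] = [725, 701, 682, 951]
r5 m[φ1→fog] = [9803, 9061, 9220, 9811]
r5 m[φ2→rain] = [9, 6, 4, 8]
r5 m[φ3→fog] = [4, 7, 5, 7]
r5 m[φ4→slip] = [4, 4, 6, 1]
r5 m[φ5→fog] = [8, 9, 7, 2]
r5 m[slip→φ0] = [2900, 2804, 4092, 951]
r5 m[slip→φ1] = [552, 592, 588, 135]
r5 m[slip→φ4] = [100050, 103748, 66836, 128385]
r5 m[rain→φ0] = [9, 6, 4, 8]
r5 m[rain→φ2] = [1091, 1572, 1607, 1527]
r5 m[fog→φ1] = [32, 63, 35, 14]
r5 m[fog→φ3] = [11816, 12681, 9954, 2978]
r5 m[fog→φ5] = [5908, 9863, 7110, 10423]
r6 m[φ0→slip] = [138, 148, 98, 135]
r6 m[φ0→rain] = [39461, 56684, 58669, 51833]
r6 m[φ1→slip] = [725, 701, 682, 951]
r6 m[φ1→fog] = [9803, 9061, 9220, 9811]
r6 m[φ2→rain] = [9, 6, 4, 8]
r6 m[φ3→fog] = [4, 7, 5, 7]
r6 m[φ4→slip] = [4, 4, 6, 1]
r6 m[φ5→fog] = [8, 9, 7, 2]
r6 m[slip→φ0] = [2900, 2804, 4092, 951]
r6 m[slip→φ1] = [552, 592, 588, 135]
r6 m[slip→φ4] = [100050, 103748, 66836, 128385]
r6 m[rain→φ0] = [9, 6, 4, 8]
r6 m[rain→φ2] = [39461, 56684, 58669, 51833]
r6 m[fog→φ1] = [32, 63, 35, 14]
r6 m[fog→φ3] = [78424, 81549, 64540, 19622]
r6 m[fog→φ5] = [39212, 63427, 46100, 68677]
r7 m[φ0→slip] = [138, 148, 98, 135]
r7 m[φ0→rain] = [39461, 56684, 58669, 51833]
r7 m[φ1→slip] = [725, 701, 682, 951]
r7 m[φ1→fog] = [9803, 9061, 9220, 9811]
r7 m[φ2→rain] = [9, 6, 4, 8]
r7 m[φ3→fog] = [4, 7, 5, 7]
r7 m[φ4→slip] = [4, 4, 6, 1]
r7 m[φ5→fog] = [8, 9, 7, 2]
r7 m[slip→φ0] = [2900, 2804, 4092, 951]
r7 m[slip→φ1] = [552, 592, 588, 135]
r7 m[slip→φ4] = [100050, 103748, 66836, 128385]
r7 m[rain→φ0] = [9, 6, 4, 8]
r7 m[rain→φ2] = [39461, 56684, 58669, 51833]
r7 m[fog→φ1] = [32, 63, 35, 14]
r7 m[fog→φ3] = [78424, 81549, 64540, 19622]
r7 m[fog→φ5] = [39212, 63427, 46100, 68677]
fixed point reached at round 7
b[fog] = ⊗ incoming = [313696, 570843, 322700, 137354]

b[fog] = [313696, 570843, 322700, 137354]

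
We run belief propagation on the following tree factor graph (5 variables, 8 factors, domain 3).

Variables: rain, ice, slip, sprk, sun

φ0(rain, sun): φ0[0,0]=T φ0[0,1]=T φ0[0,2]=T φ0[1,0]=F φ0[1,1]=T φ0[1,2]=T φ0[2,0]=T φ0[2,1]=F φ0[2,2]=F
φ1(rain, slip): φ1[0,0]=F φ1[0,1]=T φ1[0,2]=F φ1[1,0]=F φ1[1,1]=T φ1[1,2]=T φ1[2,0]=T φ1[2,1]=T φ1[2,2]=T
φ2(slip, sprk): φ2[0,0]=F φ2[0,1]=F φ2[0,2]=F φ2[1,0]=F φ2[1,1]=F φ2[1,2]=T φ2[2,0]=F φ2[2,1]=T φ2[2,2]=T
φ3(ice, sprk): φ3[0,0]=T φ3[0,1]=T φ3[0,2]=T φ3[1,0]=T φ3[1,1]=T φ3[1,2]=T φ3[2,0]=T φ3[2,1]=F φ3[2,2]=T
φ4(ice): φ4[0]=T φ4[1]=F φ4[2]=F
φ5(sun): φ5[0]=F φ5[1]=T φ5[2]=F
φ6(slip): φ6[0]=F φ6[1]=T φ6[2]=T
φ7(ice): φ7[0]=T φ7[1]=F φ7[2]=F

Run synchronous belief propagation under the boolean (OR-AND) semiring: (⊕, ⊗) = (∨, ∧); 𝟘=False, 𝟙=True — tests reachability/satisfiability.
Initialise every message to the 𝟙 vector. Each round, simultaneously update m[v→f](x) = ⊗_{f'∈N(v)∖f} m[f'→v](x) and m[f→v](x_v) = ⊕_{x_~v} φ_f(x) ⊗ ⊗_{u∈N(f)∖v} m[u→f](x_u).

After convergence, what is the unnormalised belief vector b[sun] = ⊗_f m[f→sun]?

init: all messages = 𝟙 over 3 values
r1 m[φ0→rain] = [T, T, T]
r1 m[φ0→sun] = [T, T, T]
r1 m[φ1→rain] = [T, T, T]
r1 m[φ1→slip] = [T, T, T]
r1 m[φ2→slip] = [F, T, T]
r1 m[φ2→sprk] = [F, T, T]
r1 m[φ3→ice] = [T, T, T]
r1 m[φ3→sprk] = [T, T, T]
r1 m[φ4→ice] = [T, F, F]
r1 m[φ5→sun] = [F, T, F]
r1 m[φ6→slip] = [F, T, T]
r1 m[φ7→ice] = [T, F, F]
r1 m[rain→φ0] = [T, T, T]
r1 m[rain→φ1] = [T, T, T]
r1 m[ice→φ3] = [T, T, T]
r1 m[ice→φ4] = [T, T, T]
r1 m[ice→φ7] = [T, T, T]
r1 m[slip→φ1] = [T, T, T]
r1 m[slip→φ2] = [T, T, T]
r1 m[slip→φ6] = [T, T, T]
r1 m[sprk→φ2] = [T, T, T]
r1 m[sprk→φ3] = [T, T, T]
r1 m[sun→φ0] = [T, T, T]
r1 m[sun→φ5] = [T, T, T]
r2 m[φ0→rain] = [T, T, T]
r2 m[φ0→sun] = [T, T, T]
r2 m[φ1→rain] = [T, T, T]
r2 m[φ1→slip] = [T, T, T]
r2 m[φ2→slip] = [F, T, T]
r2 m[φ2→sprk] = [F, T, T]
r2 m[φ3→ice] = [T, T, T]
r2 m[φ3→sprk] = [T, T, T]
r2 m[φ4→ice] = [T, F, F]
r2 m[φ5→sun] = [F, T, F]
r2 m[φ6→slip] = [F, T, T]
r2 m[φ7→ice] = [T, F, F]
r2 m[rain→φ0] = [T, T, T]
r2 m[rain→φ1] = [T, T, T]
r2 m[ice→φ3] = [T, F, F]
r2 m[ice→φ4] = [T, F, F]
r2 m[ice→φ7] = [T, F, F]
r2 m[slip→φ1] = [F, T, T]
r2 m[slip→φ2] = [F, T, T]
r2 m[slip→φ6] = [F, T, T]
r2 m[sprk→φ2] = [T, T, T]
r2 m[sprk→φ3] = [F, T, T]
r2 m[sun→φ0] = [F, T, F]
r2 m[sun→φ5] = [T, T, T]
r3 m[φ0→rain] = [T, T, F]
r3 m[φ0→sun] = [T, T, T]
r3 m[φ1→rain] = [T, T, T]
r3 m[φ1→slip] = [T, T, T]
r3 m[φ2→slip] = [F, T, T]
r3 m[φ2→sprk] = [F, T, T]
r3 m[φ3→ice] = [T, T, T]
r3 m[φ3→sprk] = [T, T, T]
r3 m[φ4→ice] = [T, F, F]
r3 m[φ5→sun] = [F, T, F]
r3 m[φ6→slip] = [F, T, T]
r3 m[φ7→ice] = [T, F, F]
r3 m[rain→φ0] = [T, T, T]
r3 m[rain→φ1] = [T, T, T]
r3 m[ice→φ3] = [T, F, F]
r3 m[ice→φ4] = [T, F, F]
r3 m[ice→φ7] = [T, F, F]
r3 m[slip→φ1] = [F, T, T]
r3 m[slip→φ2] = [F, T, T]
r3 m[slip→φ6] = [F, T, T]
r3 m[sprk→φ2] = [T, T, T]
r3 m[sprk→φ3] = [F, T, T]
r3 m[sun→φ0] = [F, T, F]
r3 m[sun→φ5] = [T, T, T]
r4 m[φ0→rain] = [T, T, F]
r4 m[φ0→sun] = [T, T, T]
r4 m[φ1→rain] = [T, T, T]
r4 m[φ1→slip] = [T, T, T]
r4 m[φ2→slip] = [F, T, T]
r4 m[φ2→sprk] = [F, T, T]
r4 m[φ3→ice] = [T, T, T]
r4 m[φ3→sprk] = [T, T, T]
r4 m[φ4→ice] = [T, F, F]
r4 m[φ5→sun] = [F, T, F]
r4 m[φ6→slip] = [F, T, T]
r4 m[φ7→ice] = [T, F, F]
r4 m[rain→φ0] = [T, T, T]
r4 m[rain→φ1] = [T, T, F]
r4 m[ice→φ3] = [T, F, F]
r4 m[ice→φ4] = [T, F, F]
r4 m[ice→φ7] = [T, F, F]
r4 m[slip→φ1] = [F, T, T]
r4 m[slip→φ2] = [F, T, T]
r4 m[slip→φ6] = [F, T, T]
r4 m[sprk→φ2] = [T, T, T]
r4 m[sprk→φ3] = [F, T, T]
r4 m[sun→φ0] = [F, T, F]
r4 m[sun→φ5] = [T, T, T]
r5 m[φ0→rain] = [T, T, F]
r5 m[φ0→sun] = [T, T, T]
r5 m[φ1→rain] = [T, T, T]
r5 m[φ1→slip] = [F, T, T]
r5 m[φ2→slip] = [F, T, T]
r5 m[φ2→sprk] = [F, T, T]
r5 m[φ3→ice] = [T, T, T]
r5 m[φ3→sprk] = [T, T, T]
r5 m[φ4→ice] = [T, F, F]
r5 m[φ5→sun] = [F, T, F]
r5 m[φ6→slip] = [F, T, T]
r5 m[φ7→ice] = [T, F, F]
r5 m[rain→φ0] = [T, T, T]
r5 m[rain→φ1] = [T, T, F]
r5 m[ice→φ3] = [T, F, F]
r5 m[ice→φ4] = [T, F, F]
r5 m[ice→φ7] = [T, F, F]
r5 m[slip→φ1] = [F, T, T]
r5 m[slip→φ2] = [F, T, T]
r5 m[slip→φ6] = [F, T, T]
r5 m[sprk→φ2] = [T, T, T]
r5 m[sprk→φ3] = [F, T, T]
r5 m[sun→φ0] = [F, T, F]
r5 m[sun→φ5] = [T, T, T]
r6 m[φ0→rain] = [T, T, F]
r6 m[φ0→sun] = [T, T, T]
r6 m[φ1→rain] = [T, T, T]
r6 m[φ1→slip] = [F, T, T]
r6 m[φ2→slip] = [F, T, T]
r6 m[φ2→sprk] = [F, T, T]
r6 m[φ3→ice] = [T, T, T]
r6 m[φ3→sprk] = [T, T, T]
r6 m[φ4→ice] = [T, F, F]
r6 m[φ5→sun] = [F, T, F]
r6 m[φ6→slip] = [F, T, T]
r6 m[φ7→ice] = [T, F, F]
r6 m[rain→φ0] = [T, T, T]
r6 m[rain→φ1] = [T, T, F]
r6 m[ice→φ3] = [T, F, F]
r6 m[ice→φ4] = [T, F, F]
r6 m[ice→φ7] = [T, F, F]
r6 m[slip→φ1] = [F, T, T]
r6 m[slip→φ2] = [F, T, T]
r6 m[slip→φ6] = [F, T, T]
r6 m[sprk→φ2] = [T, T, T]
r6 m[sprk→φ3] = [F, T, T]
r6 m[sun→φ0] = [F, T, F]
r6 m[sun→φ5] = [T, T, T]
fixed point reached at round 6
b[sun] = ⊗ incoming = [F, T, F]

b[sun] = [F, T, F]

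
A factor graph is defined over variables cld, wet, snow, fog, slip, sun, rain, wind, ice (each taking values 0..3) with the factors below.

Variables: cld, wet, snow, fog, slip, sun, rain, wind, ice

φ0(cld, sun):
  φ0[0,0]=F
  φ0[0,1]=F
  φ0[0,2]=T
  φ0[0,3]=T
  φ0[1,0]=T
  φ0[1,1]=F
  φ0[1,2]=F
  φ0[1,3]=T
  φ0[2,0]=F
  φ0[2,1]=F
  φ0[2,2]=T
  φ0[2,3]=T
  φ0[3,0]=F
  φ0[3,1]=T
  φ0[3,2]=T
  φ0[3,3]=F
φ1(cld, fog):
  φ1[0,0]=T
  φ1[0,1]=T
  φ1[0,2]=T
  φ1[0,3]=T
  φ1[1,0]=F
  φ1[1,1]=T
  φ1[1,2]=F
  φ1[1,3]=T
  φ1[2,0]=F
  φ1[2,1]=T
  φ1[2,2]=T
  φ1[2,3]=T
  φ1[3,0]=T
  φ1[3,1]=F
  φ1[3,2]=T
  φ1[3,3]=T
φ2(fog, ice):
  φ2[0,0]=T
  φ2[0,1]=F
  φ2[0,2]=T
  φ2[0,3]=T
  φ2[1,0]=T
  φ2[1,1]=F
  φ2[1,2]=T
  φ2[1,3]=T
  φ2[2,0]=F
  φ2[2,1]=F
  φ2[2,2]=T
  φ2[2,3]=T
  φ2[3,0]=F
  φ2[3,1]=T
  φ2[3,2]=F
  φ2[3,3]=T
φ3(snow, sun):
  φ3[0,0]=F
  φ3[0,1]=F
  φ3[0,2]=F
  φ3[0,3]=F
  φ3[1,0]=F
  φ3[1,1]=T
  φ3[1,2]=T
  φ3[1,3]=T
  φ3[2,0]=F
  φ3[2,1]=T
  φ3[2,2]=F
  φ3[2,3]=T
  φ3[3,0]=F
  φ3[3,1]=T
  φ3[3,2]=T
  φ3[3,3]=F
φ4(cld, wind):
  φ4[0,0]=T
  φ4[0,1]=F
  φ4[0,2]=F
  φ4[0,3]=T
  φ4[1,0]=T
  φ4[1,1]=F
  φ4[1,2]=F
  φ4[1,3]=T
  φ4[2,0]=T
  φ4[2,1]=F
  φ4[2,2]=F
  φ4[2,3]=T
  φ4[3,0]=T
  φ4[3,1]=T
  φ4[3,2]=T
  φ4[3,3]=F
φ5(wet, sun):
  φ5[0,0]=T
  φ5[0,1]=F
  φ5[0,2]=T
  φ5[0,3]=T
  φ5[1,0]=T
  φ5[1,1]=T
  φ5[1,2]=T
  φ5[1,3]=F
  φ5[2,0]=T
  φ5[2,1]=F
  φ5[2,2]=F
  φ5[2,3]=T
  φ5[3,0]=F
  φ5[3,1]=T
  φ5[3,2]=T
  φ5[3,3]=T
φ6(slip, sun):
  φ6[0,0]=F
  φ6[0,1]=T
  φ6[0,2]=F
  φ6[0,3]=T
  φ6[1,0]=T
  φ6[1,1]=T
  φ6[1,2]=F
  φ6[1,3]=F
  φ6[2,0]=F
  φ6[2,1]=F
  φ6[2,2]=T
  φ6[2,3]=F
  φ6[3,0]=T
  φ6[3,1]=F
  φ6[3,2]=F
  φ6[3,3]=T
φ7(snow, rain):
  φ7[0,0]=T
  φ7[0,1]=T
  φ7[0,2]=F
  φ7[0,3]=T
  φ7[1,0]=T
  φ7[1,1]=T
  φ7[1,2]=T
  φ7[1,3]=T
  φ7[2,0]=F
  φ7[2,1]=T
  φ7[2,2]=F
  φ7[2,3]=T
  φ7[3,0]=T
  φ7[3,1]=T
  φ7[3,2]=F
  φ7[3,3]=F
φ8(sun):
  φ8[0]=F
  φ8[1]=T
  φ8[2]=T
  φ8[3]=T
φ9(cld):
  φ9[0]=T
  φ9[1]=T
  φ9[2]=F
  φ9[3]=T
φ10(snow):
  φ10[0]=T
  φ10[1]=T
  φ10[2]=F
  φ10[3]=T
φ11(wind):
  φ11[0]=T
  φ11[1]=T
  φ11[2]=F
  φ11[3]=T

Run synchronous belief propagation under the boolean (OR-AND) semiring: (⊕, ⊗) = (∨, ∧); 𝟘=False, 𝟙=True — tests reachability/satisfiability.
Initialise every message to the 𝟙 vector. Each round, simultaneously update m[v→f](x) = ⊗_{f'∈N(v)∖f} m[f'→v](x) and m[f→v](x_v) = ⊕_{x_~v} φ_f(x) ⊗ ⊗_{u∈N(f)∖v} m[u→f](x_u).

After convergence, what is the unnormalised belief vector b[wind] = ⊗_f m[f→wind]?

init: all messages = 𝟙 over 4 values
r1 m[φ0→cld] = [T, T, T, T]
r1 m[φ0→sun] = [T, T, T, T]
r1 m[φ1→cld] = [T, T, T, T]
r1 m[φ1→fog] = [T, T, T, T]
r1 m[φ2→fog] = [T, T, T, T]
r1 m[φ2→ice] = [T, T, T, T]
r1 m[φ3→snow] = [F, T, T, T]
r1 m[φ3→sun] = [F, T, T, T]
r1 m[φ4→cld] = [T, T, T, T]
r1 m[φ4→wind] = [T, T, T, T]
r1 m[φ5→wet] = [T, T, T, T]
r1 m[φ5→sun] = [T, T, T, T]
r1 m[φ6→slip] = [T, T, T, T]
r1 m[φ6→sun] = [T, T, T, T]
r1 m[φ7→snow] = [T, T, T, T]
r1 m[φ7→rain] = [T, T, T, T]
r1 m[φ8→sun] = [F, T, T, T]
r1 m[φ9→cld] = [T, T, F, T]
r1 m[φ10→snow] = [T, T, F, T]
r1 m[φ11→wind] = [T, T, F, T]
r1 m[cld→φ0] = [T, T, T, T]
r1 m[cld→φ1] = [T, T, T, T]
r1 m[cld→φ4] = [T, T, T, T]
r1 m[cld→φ9] = [T, T, T, T]
r1 m[wet→φ5] = [T, T, T, T]
r1 m[snow→φ3] = [T, T, T, T]
r1 m[snow→φ7] = [T, T, T, T]
r1 m[snow→φ10] = [T, T, T, T]
r1 m[fog→φ1] = [T, T, T, T]
r1 m[fog→φ2] = [T, T, T, T]
r1 m[slip→φ6] = [T, T, T, T]
r1 m[sun→φ0] = [T, T, T, T]
r1 m[sun→φ3] = [T, T, T, T]
r1 m[sun→φ5] = [T, T, T, T]
r1 m[sun→φ6] = [T, T, T, T]
r1 m[sun→φ8] = [T, T, T, T]
r1 m[rain→φ7] = [T, T, T, T]
r1 m[wind→φ4] = [T, T, T, T]
r1 m[wind→φ11] = [T, T, T, T]
r1 m[ice→φ2] = [T, T, T, T]
r2 m[φ0→cld] = [T, T, T, T]
r2 m[φ0→sun] = [T, T, T, T]
r2 m[φ1→cld] = [T, T, T, T]
r2 m[φ1→fog] = [T, T, T, T]
r2 m[φ2→fog] = [T, T, T, T]
r2 m[φ2→ice] = [T, T, T, T]
r2 m[φ3→snow] = [F, T, T, T]
r2 m[φ3→sun] = [F, T, T, T]
r2 m[φ4→cld] = [T, T, T, T]
r2 m[φ4→wind] = [T, T, T, T]
r2 m[φ5→wet] = [T, T, T, T]
r2 m[φ5→sun] = [T, T, T, T]
r2 m[φ6→slip] = [T, T, T, T]
r2 m[φ6→sun] = [T, T, T, T]
r2 m[φ7→snow] = [T, T, T, T]
r2 m[φ7→rain] = [T, T, T, T]
r2 m[φ8→sun] = [F, T, T, T]
r2 m[φ9→cld] = [T, T, F, T]
r2 m[φ10→snow] = [T, T, F, T]
r2 m[φ11→wind] = [T, T, F, T]
r2 m[cld→φ0] = [T, T, F, T]
r2 m[cld→φ1] = [T, T, F, T]
r2 m[cld→φ4] = [T, T, F, T]
r2 m[cld→φ9] = [T, T, T, T]
r2 m[wet→φ5] = [T, T, T, T]
r2 m[snow→φ3] = [T, T, F, T]
r2 m[snow→φ7] = [F, T, F, T]
r2 m[snow→φ10] = [F, T, T, T]
r2 m[fog→φ1] = [T, T, T, T]
r2 m[fog→φ2] = [T, T, T, T]
r2 m[slip→φ6] = [T, T, T, T]
r2 m[sun→φ0] = [F, T, T, T]
r2 m[sun→φ3] = [F, T, T, T]
r2 m[sun→φ5] = [F, T, T, T]
r2 m[sun→φ6] = [F, T, T, T]
r2 m[sun→φ8] = [F, T, T, T]
r2 m[rain→φ7] = [T, T, T, T]
r2 m[wind→φ4] = [T, T, F, T]
r2 m[wind→φ11] = [T, T, T, T]
r2 m[ice→φ2] = [T, T, T, T]
r3 m[φ0→cld] = [T, T, T, T]
r3 m[φ0→sun] = [T, T, T, T]
r3 m[φ1→cld] = [T, T, T, T]
r3 m[φ1→fog] = [T, T, T, T]
r3 m[φ2→fog] = [T, T, T, T]
r3 m[φ2→ice] = [T, T, T, T]
r3 m[φ3→snow] = [F, T, T, T]
r3 m[φ3→sun] = [F, T, T, T]
r3 m[φ4→cld] = [T, T, T, T]
r3 m[φ4→wind] = [T, T, T, T]
r3 m[φ5→wet] = [T, T, T, T]
r3 m[φ5→sun] = [T, T, T, T]
r3 m[φ6→slip] = [T, T, T, T]
r3 m[φ6→sun] = [T, T, T, T]
r3 m[φ7→snow] = [T, T, T, T]
r3 m[φ7→rain] = [T, T, T, T]
r3 m[φ8→sun] = [F, T, T, T]
r3 m[φ9→cld] = [T, T, F, T]
r3 m[φ10→snow] = [T, T, F, T]
r3 m[φ11→wind] = [T, T, F, T]
r3 m[cld→φ0] = [T, T, F, T]
r3 m[cld→φ1] = [T, T, F, T]
r3 m[cld→φ4] = [T, T, F, T]
r3 m[cld→φ9] = [T, T, T, T]
r3 m[wet→φ5] = [T, T, T, T]
r3 m[snow→φ3] = [T, T, F, T]
r3 m[snow→φ7] = [F, T, F, T]
r3 m[snow→φ10] = [F, T, T, T]
r3 m[fog→φ1] = [T, T, T, T]
r3 m[fog→φ2] = [T, T, T, T]
r3 m[slip→φ6] = [T, T, T, T]
r3 m[sun→φ0] = [F, T, T, T]
r3 m[sun→φ3] = [F, T, T, T]
r3 m[sun→φ5] = [F, T, T, T]
r3 m[sun→φ6] = [F, T, T, T]
r3 m[sun→φ8] = [F, T, T, T]
r3 m[rain→φ7] = [T, T, T, T]
r3 m[wind→φ4] = [T, T, F, T]
r3 m[wind→φ11] = [T, T, T, T]
r3 m[ice→φ2] = [T, T, T, T]
fixed point reached at round 3
b[wind] = ⊗ incoming = [T, T, F, T]

b[wind] = [T, T, F, T]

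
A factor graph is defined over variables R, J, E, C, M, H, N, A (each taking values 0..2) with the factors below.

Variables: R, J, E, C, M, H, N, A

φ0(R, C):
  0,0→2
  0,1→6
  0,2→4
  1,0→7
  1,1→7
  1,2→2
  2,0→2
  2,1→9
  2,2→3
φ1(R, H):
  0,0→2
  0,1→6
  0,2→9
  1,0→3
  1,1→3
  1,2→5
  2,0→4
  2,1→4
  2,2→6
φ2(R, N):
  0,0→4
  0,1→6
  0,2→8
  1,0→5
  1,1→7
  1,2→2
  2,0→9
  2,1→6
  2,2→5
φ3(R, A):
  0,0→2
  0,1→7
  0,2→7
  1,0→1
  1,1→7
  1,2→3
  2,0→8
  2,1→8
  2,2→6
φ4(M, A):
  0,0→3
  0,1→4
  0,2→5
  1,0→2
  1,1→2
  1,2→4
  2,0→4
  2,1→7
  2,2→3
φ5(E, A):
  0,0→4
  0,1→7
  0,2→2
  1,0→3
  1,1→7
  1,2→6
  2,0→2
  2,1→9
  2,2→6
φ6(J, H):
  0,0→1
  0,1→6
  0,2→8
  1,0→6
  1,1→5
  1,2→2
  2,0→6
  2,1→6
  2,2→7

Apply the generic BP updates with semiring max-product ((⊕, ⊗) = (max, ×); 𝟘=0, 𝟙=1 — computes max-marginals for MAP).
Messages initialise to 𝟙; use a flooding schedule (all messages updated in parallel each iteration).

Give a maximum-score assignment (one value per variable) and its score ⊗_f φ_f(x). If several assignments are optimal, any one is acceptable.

assignment: (R=2, J=0, E=2, C=1, M=2, H=2, N=0, A=1); score = 1959552

init: all messages = 𝟙 over 3 values
r1 m[φ0→R] = [6, 7, 9]
r1 m[φ0→C] = [7, 9, 4]
r1 m[φ1→R] = [9, 5, 6]
r1 m[φ1→H] = [4, 6, 9]
r1 m[φ2→R] = [8, 7, 9]
r1 m[φ2→N] = [9, 7, 8]
r1 m[φ3→R] = [7, 7, 8]
r1 m[φ3→A] = [8, 8, 7]
r1 m[φ4→M] = [5, 4, 7]
r1 m[φ4→A] = [4, 7, 5]
r1 m[φ5→E] = [7, 7, 9]
r1 m[φ5→A] = [4, 9, 6]
r1 m[φ6→J] = [8, 6, 7]
r1 m[φ6→H] = [6, 6, 8]
r1 m[R→φ0] = [1, 1, 1]
r1 m[R→φ1] = [1, 1, 1]
r1 m[R→φ2] = [1, 1, 1]
r1 m[R→φ3] = [1, 1, 1]
r1 m[J→φ6] = [1, 1, 1]
r1 m[E→φ5] = [1, 1, 1]
r1 m[C→φ0] = [1, 1, 1]
r1 m[M→φ4] = [1, 1, 1]
r1 m[H→φ1] = [1, 1, 1]
r1 m[H→φ6] = [1, 1, 1]
r1 m[N→φ2] = [1, 1, 1]
r1 m[A→φ3] = [1, 1, 1]
r1 m[A→φ4] = [1, 1, 1]
r1 m[A→φ5] = [1, 1, 1]
r2 m[φ0→R] = [6, 7, 9]
r2 m[φ0→C] = [7, 9, 4]
r2 m[φ1→R] = [9, 5, 6]
r2 m[φ1→H] = [4, 6, 9]
r2 m[φ2→R] = [8, 7, 9]
r2 m[φ2→N] = [9, 7, 8]
r2 m[φ3→R] = [7, 7, 8]
r2 m[φ3→A] = [8, 8, 7]
r2 m[φ4→M] = [5, 4, 7]
r2 m[φ4→A] = [4, 7, 5]
r2 m[φ5→E] = [7, 7, 9]
r2 m[φ5→A] = [4, 9, 6]
r2 m[φ6→J] = [8, 6, 7]
r2 m[φ6→H] = [6, 6, 8]
r2 m[R→φ0] = [504, 245, 432]
r2 m[R→φ1] = [336, 343, 648]
r2 m[R→φ2] = [378, 245, 432]
r2 m[R→φ3] = [432, 245, 486]
r2 m[J→φ6] = [1, 1, 1]
r2 m[E→φ5] = [1, 1, 1]
r2 m[C→φ0] = [1, 1, 1]
r2 m[M→φ4] = [1, 1, 1]
r2 m[H→φ1] = [6, 6, 8]
r2 m[H→φ6] = [4, 6, 9]
r2 m[N→φ2] = [1, 1, 1]
r2 m[A→φ3] = [16, 63, 30]
r2 m[A→φ4] = [32, 72, 42]
r2 m[A→φ5] = [32, 56, 35]
r3 m[φ0→R] = [6, 7, 9]
r3 m[φ0→C] = [1715, 3888, 2016]
r3 m[φ1→R] = [72, 40, 48]
r3 m[φ1→H] = [2592, 2592, 3888]
r3 m[φ2→R] = [8, 7, 9]
r3 m[φ2→N] = [3888, 2592, 3024]
r3 m[φ3→R] = [441, 441, 504]
r3 m[φ3→A] = [3888, 3888, 3024]
r3 m[φ4→M] = [288, 168, 504]
r3 m[φ4→A] = [4, 7, 5]
r3 m[φ5→E] = [392, 392, 504]
r3 m[φ5→A] = [4, 9, 6]
r3 m[φ6→J] = [72, 30, 63]
r3 m[φ6→H] = [6, 6, 8]
r3 m[R→φ0] = [504, 245, 432]
r3 m[R→φ1] = [336, 343, 648]
r3 m[R→φ2] = [378, 245, 432]
r3 m[R→φ3] = [432, 245, 486]
r3 m[J→φ6] = [1, 1, 1]
r3 m[E→φ5] = [1, 1, 1]
r3 m[C→φ0] = [1, 1, 1]
r3 m[M→φ4] = [1, 1, 1]
r3 m[H→φ1] = [6, 6, 8]
r3 m[H→φ6] = [4, 6, 9]
r3 m[N→φ2] = [1, 1, 1]
r3 m[A→φ3] = [16, 63, 30]
r3 m[A→φ4] = [32, 72, 42]
r3 m[A→φ5] = [32, 56, 35]
r4 m[φ0→R] = [6, 7, 9]
r4 m[φ0→C] = [1715, 3888, 2016]
r4 m[φ1→R] = [72, 40, 48]
r4 m[φ1→H] = [2592, 2592, 3888]
r4 m[φ2→R] = [8, 7, 9]
r4 m[φ2→N] = [3888, 2592, 3024]
r4 m[φ3→R] = [441, 441, 504]
r4 m[φ3→A] = [3888, 3888, 3024]
r4 m[φ4→M] = [288, 168, 504]
r4 m[φ4→A] = [4, 7, 5]
r4 m[φ5→E] = [392, 392, 504]
r4 m[φ5→A] = [4, 9, 6]
r4 m[φ6→J] = [72, 30, 63]
r4 m[φ6→H] = [6, 6, 8]
r4 m[R→φ0] = [254016, 123480, 217728]
r4 m[R→φ1] = [21168, 21609, 40824]
r4 m[R→φ2] = [190512, 123480, 217728]
r4 m[R→φ3] = [3456, 1960, 3888]
r4 m[J→φ6] = [1, 1, 1]
r4 m[E→φ5] = [1, 1, 1]
r4 m[C→φ0] = [1, 1, 1]
r4 m[M→φ4] = [1, 1, 1]
r4 m[H→φ1] = [6, 6, 8]
r4 m[H→φ6] = [2592, 2592, 3888]
r4 m[N→φ2] = [1, 1, 1]
r4 m[A→φ3] = [16, 63, 30]
r4 m[A→φ4] = [15552, 34992, 18144]
r4 m[A→φ5] = [15552, 27216, 15120]
r5 m[φ0→R] = [6, 7, 9]
r5 m[φ0→C] = [864360, 1959552, 1016064]
r5 m[φ1→R] = [72, 40, 48]
r5 m[φ1→H] = [163296, 163296, 244944]
r5 m[φ2→R] = [8, 7, 9]
r5 m[φ2→N] = [1959552, 1306368, 1524096]
r5 m[φ3→R] = [441, 441, 504]
r5 m[φ3→A] = [31104, 31104, 24192]
r5 m[φ4→M] = [139968, 72576, 244944]
r5 m[φ4→A] = [4, 7, 5]
r5 m[φ5→E] = [190512, 190512, 244944]
r5 m[φ5→A] = [4, 9, 6]
r5 m[φ6→J] = [31104, 15552, 27216]
r5 m[φ6→H] = [6, 6, 8]
r5 m[R→φ0] = [254016, 123480, 217728]
r5 m[R→φ1] = [21168, 21609, 40824]
r5 m[R→φ2] = [190512, 123480, 217728]
r5 m[R→φ3] = [3456, 1960, 3888]
r5 m[J→φ6] = [1, 1, 1]
r5 m[E→φ5] = [1, 1, 1]
r5 m[C→φ0] = [1, 1, 1]
r5 m[M→φ4] = [1, 1, 1]
r5 m[H→φ1] = [6, 6, 8]
r5 m[H→φ6] = [2592, 2592, 3888]
r5 m[N→φ2] = [1, 1, 1]
r5 m[A→φ3] = [16, 63, 30]
r5 m[A→φ4] = [15552, 34992, 18144]
r5 m[A→φ5] = [15552, 27216, 15120]
r6 m[φ0→R] = [6, 7, 9]
r6 m[φ0→C] = [864360, 1959552, 1016064]
r6 m[φ1→R] = [72, 40, 48]
r6 m[φ1→H] = [163296, 163296, 244944]
r6 m[φ2→R] = [8, 7, 9]
r6 m[φ2→N] = [1959552, 1306368, 1524096]
r6 m[φ3→R] = [441, 441, 504]
r6 m[φ3→A] = [31104, 31104, 24192]
r6 m[φ4→M] = [139968, 72576, 244944]
r6 m[φ4→A] = [4, 7, 5]
r6 m[φ5→E] = [190512, 190512, 244944]
r6 m[φ5→A] = [4, 9, 6]
r6 m[φ6→J] = [31104, 15552, 27216]
r6 m[φ6→H] = [6, 6, 8]
r6 m[R→φ0] = [254016, 123480, 217728]
r6 m[R→φ1] = [21168, 21609, 40824]
r6 m[R→φ2] = [190512, 123480, 217728]
r6 m[R→φ3] = [3456, 1960, 3888]
r6 m[J→φ6] = [1, 1, 1]
r6 m[E→φ5] = [1, 1, 1]
r6 m[C→φ0] = [1, 1, 1]
r6 m[M→φ4] = [1, 1, 1]
r6 m[H→φ1] = [6, 6, 8]
r6 m[H→φ6] = [163296, 163296, 244944]
r6 m[N→φ2] = [1, 1, 1]
r6 m[A→φ3] = [16, 63, 30]
r6 m[A→φ4] = [124416, 279936, 145152]
r6 m[A→φ5] = [124416, 217728, 120960]
r7 m[φ0→R] = [6, 7, 9]
r7 m[φ0→C] = [864360, 1959552, 1016064]
r7 m[φ1→R] = [72, 40, 48]
r7 m[φ1→H] = [163296, 163296, 244944]
r7 m[φ2→R] = [8, 7, 9]
r7 m[φ2→N] = [1959552, 1306368, 1524096]
r7 m[φ3→R] = [441, 441, 504]
r7 m[φ3→A] = [31104, 31104, 24192]
r7 m[φ4→M] = [1119744, 580608, 1959552]
r7 m[φ4→A] = [4, 7, 5]
r7 m[φ5→E] = [1524096, 1524096, 1959552]
r7 m[φ5→A] = [4, 9, 6]
r7 m[φ6→J] = [1959552, 979776, 1714608]
r7 m[φ6→H] = [6, 6, 8]
r7 m[R→φ0] = [254016, 123480, 217728]
r7 m[R→φ1] = [21168, 21609, 40824]
r7 m[R→φ2] = [190512, 123480, 217728]
r7 m[R→φ3] = [3456, 1960, 3888]
r7 m[J→φ6] = [1, 1, 1]
r7 m[E→φ5] = [1, 1, 1]
r7 m[C→φ0] = [1, 1, 1]
r7 m[M→φ4] = [1, 1, 1]
r7 m[H→φ1] = [6, 6, 8]
r7 m[H→φ6] = [163296, 163296, 244944]
r7 m[N→φ2] = [1, 1, 1]
r7 m[A→φ3] = [16, 63, 30]
r7 m[A→φ4] = [124416, 279936, 145152]
r7 m[A→φ5] = [124416, 217728, 120960]
r8 m[φ0→R] = [6, 7, 9]
r8 m[φ0→C] = [864360, 1959552, 1016064]
r8 m[φ1→R] = [72, 40, 48]
r8 m[φ1→H] = [163296, 163296, 244944]
r8 m[φ2→R] = [8, 7, 9]
r8 m[φ2→N] = [1959552, 1306368, 1524096]
r8 m[φ3→R] = [441, 441, 504]
r8 m[φ3→A] = [31104, 31104, 24192]
r8 m[φ4→M] = [1119744, 580608, 1959552]
r8 m[φ4→A] = [4, 7, 5]
r8 m[φ5→E] = [1524096, 1524096, 1959552]
r8 m[φ5→A] = [4, 9, 6]
r8 m[φ6→J] = [1959552, 979776, 1714608]
r8 m[φ6→H] = [6, 6, 8]
r8 m[R→φ0] = [254016, 123480, 217728]
r8 m[R→φ1] = [21168, 21609, 40824]
r8 m[R→φ2] = [190512, 123480, 217728]
r8 m[R→φ3] = [3456, 1960, 3888]
r8 m[J→φ6] = [1, 1, 1]
r8 m[E→φ5] = [1, 1, 1]
r8 m[C→φ0] = [1, 1, 1]
r8 m[M→φ4] = [1, 1, 1]
r8 m[H→φ1] = [6, 6, 8]
r8 m[H→φ6] = [163296, 163296, 244944]
r8 m[N→φ2] = [1, 1, 1]
r8 m[A→φ3] = [16, 63, 30]
r8 m[A→φ4] = [124416, 279936, 145152]
r8 m[A→φ5] = [124416, 217728, 120960]
fixed point reached at round 8
traceback from R: (R=2, J=0, E=2, C=1, M=2, H=2, N=0, A=1), score=1959552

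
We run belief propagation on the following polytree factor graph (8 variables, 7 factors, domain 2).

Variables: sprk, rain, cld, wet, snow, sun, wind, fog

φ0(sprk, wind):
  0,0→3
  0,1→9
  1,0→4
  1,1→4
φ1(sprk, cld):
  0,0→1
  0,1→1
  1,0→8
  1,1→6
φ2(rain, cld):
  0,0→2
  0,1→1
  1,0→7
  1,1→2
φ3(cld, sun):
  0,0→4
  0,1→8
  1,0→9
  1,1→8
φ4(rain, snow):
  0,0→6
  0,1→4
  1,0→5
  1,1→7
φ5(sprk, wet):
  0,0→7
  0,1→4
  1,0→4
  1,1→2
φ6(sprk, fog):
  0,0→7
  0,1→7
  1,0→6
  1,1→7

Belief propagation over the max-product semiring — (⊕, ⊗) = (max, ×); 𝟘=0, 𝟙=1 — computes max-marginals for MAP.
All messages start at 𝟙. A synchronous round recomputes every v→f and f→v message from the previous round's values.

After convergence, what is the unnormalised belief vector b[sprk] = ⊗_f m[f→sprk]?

init: all messages = 𝟙 over 2 values
r1 m[φ0→sprk] = [9, 4]
r1 m[φ0→wind] = [4, 9]
r1 m[φ1→sprk] = [1, 8]
r1 m[φ1→cld] = [8, 6]
r1 m[φ2→rain] = [2, 7]
r1 m[φ2→cld] = [7, 2]
r1 m[φ3→cld] = [8, 9]
r1 m[φ3→sun] = [9, 8]
r1 m[φ4→rain] = [6, 7]
r1 m[φ4→snow] = [6, 7]
r1 m[φ5→sprk] = [7, 4]
r1 m[φ5→wet] = [7, 4]
r1 m[φ6→sprk] = [7, 7]
r1 m[φ6→fog] = [7, 7]
r1 m[sprk→φ0] = [1, 1]
r1 m[sprk→φ1] = [1, 1]
r1 m[sprk→φ5] = [1, 1]
r1 m[sprk→φ6] = [1, 1]
r1 m[rain→φ2] = [1, 1]
r1 m[rain→φ4] = [1, 1]
r1 m[cld→φ1] = [1, 1]
r1 m[cld→φ2] = [1, 1]
r1 m[cld→φ3] = [1, 1]
r1 m[wet→φ5] = [1, 1]
r1 m[snow→φ4] = [1, 1]
r1 m[sun→φ3] = [1, 1]
r1 m[wind→φ0] = [1, 1]
r1 m[fog→φ6] = [1, 1]
r2 m[φ0→sprk] = [9, 4]
r2 m[φ0→wind] = [4, 9]
r2 m[φ1→sprk] = [1, 8]
r2 m[φ1→cld] = [8, 6]
r2 m[φ2→rain] = [2, 7]
r2 m[φ2→cld] = [7, 2]
r2 m[φ3→cld] = [8, 9]
r2 m[φ3→sun] = [9, 8]
r2 m[φ4→rain] = [6, 7]
r2 m[φ4→snow] = [6, 7]
r2 m[φ5→sprk] = [7, 4]
r2 m[φ5→wet] = [7, 4]
r2 m[φ6→sprk] = [7, 7]
r2 m[φ6→fog] = [7, 7]
r2 m[sprk→φ0] = [49, 224]
r2 m[sprk→φ1] = [441, 112]
r2 m[sprk→φ5] = [63, 224]
r2 m[sprk→φ6] = [63, 128]
r2 m[rain→φ2] = [6, 7]
r2 m[rain→φ4] = [2, 7]
r2 m[cld→φ1] = [56, 18]
r2 m[cld→φ2] = [64, 54]
r2 m[cld→φ3] = [56, 12]
r2 m[wet→φ5] = [1, 1]
r2 m[snow→φ4] = [1, 1]
r2 m[sun→φ3] = [1, 1]
r2 m[wind→φ0] = [1, 1]
r2 m[fog→φ6] = [1, 1]
r3 m[φ0→sprk] = [9, 4]
r3 m[φ0→wind] = [896, 896]
r3 m[φ1→sprk] = [56, 448]
r3 m[φ1→cld] = [896, 672]
r3 m[φ2→rain] = [128, 448]
r3 m[φ2→cld] = [49, 14]
r3 m[φ3→cld] = [8, 9]
r3 m[φ3→sun] = [224, 448]
r3 m[φ4→rain] = [6, 7]
r3 m[φ4→snow] = [35, 49]
r3 m[φ5→sprk] = [7, 4]
r3 m[φ5→wet] = [896, 448]
r3 m[φ6→sprk] = [7, 7]
r3 m[φ6→fog] = [768, 896]
r3 m[sprk→φ0] = [49, 224]
r3 m[sprk→φ1] = [441, 112]
r3 m[sprk→φ5] = [63, 224]
r3 m[sprk→φ6] = [63, 128]
r3 m[rain→φ2] = [6, 7]
r3 m[rain→φ4] = [2, 7]
r3 m[cld→φ1] = [56, 18]
r3 m[cld→φ2] = [64, 54]
r3 m[cld→φ3] = [56, 12]
r3 m[wet→φ5] = [1, 1]
r3 m[snow→φ4] = [1, 1]
r3 m[sun→φ3] = [1, 1]
r3 m[wind→φ0] = [1, 1]
r3 m[fog→φ6] = [1, 1]
r4 m[φ0→sprk] = [9, 4]
r4 m[φ0→wind] = [896, 896]
r4 m[φ1→sprk] = [56, 448]
r4 m[φ1→cld] = [896, 672]
r4 m[φ2→rain] = [128, 448]
r4 m[φ2→cld] = [49, 14]
r4 m[φ3→cld] = [8, 9]
r4 m[φ3→sun] = [224, 448]
r4 m[φ4→rain] = [6, 7]
r4 m[φ4→snow] = [35, 49]
r4 m[φ5→sprk] = [7, 4]
r4 m[φ5→wet] = [896, 448]
r4 m[φ6→sprk] = [7, 7]
r4 m[φ6→fog] = [768, 896]
r4 m[sprk→φ0] = [2744, 12544]
r4 m[sprk→φ1] = [441, 112]
r4 m[sprk→φ5] = [3528, 12544]
r4 m[sprk→φ6] = [3528, 7168]
r4 m[rain→φ2] = [6, 7]
r4 m[rain→φ4] = [128, 448]
r4 m[cld→φ1] = [392, 126]
r4 m[cld→φ2] = [7168, 6048]
r4 m[cld→φ3] = [43904, 9408]
r4 m[wet→φ5] = [1, 1]
r4 m[snow→φ4] = [1, 1]
r4 m[sun→φ3] = [1, 1]
r4 m[wind→φ0] = [1, 1]
r4 m[fog→φ6] = [1, 1]
r5 m[φ0→sprk] = [9, 4]
r5 m[φ0→wind] = [50176, 50176]
r5 m[φ1→sprk] = [392, 3136]
r5 m[φ1→cld] = [896, 672]
r5 m[φ2→rain] = [14336, 50176]
r5 m[φ2→cld] = [49, 14]
r5 m[φ3→cld] = [8, 9]
r5 m[φ3→sun] = [175616, 351232]
r5 m[φ4→rain] = [6, 7]
r5 m[φ4→snow] = [2240, 3136]
r5 m[φ5→sprk] = [7, 4]
r5 m[φ5→wet] = [50176, 25088]
r5 m[φ6→sprk] = [7, 7]
r5 m[φ6→fog] = [43008, 50176]
r5 m[sprk→φ0] = [2744, 12544]
r5 m[sprk→φ1] = [441, 112]
r5 m[sprk→φ5] = [3528, 12544]
r5 m[sprk→φ6] = [3528, 7168]
r5 m[rain→φ2] = [6, 7]
r5 m[rain→φ4] = [128, 448]
r5 m[cld→φ1] = [392, 126]
r5 m[cld→φ2] = [7168, 6048]
r5 m[cld→φ3] = [43904, 9408]
r5 m[wet→φ5] = [1, 1]
r5 m[snow→φ4] = [1, 1]
r5 m[sun→φ3] = [1, 1]
r5 m[wind→φ0] = [1, 1]
r5 m[fog→φ6] = [1, 1]
r6 m[φ0→sprk] = [9, 4]
r6 m[φ0→wind] = [50176, 50176]
r6 m[φ1→sprk] = [392, 3136]
r6 m[φ1→cld] = [896, 672]
r6 m[φ2→rain] = [14336, 50176]
r6 m[φ2→cld] = [49, 14]
r6 m[φ3→cld] = [8, 9]
r6 m[φ3→sun] = [175616, 351232]
r6 m[φ4→rain] = [6, 7]
r6 m[φ4→snow] = [2240, 3136]
r6 m[φ5→sprk] = [7, 4]
r6 m[φ5→wet] = [50176, 25088]
r6 m[φ6→sprk] = [7, 7]
r6 m[φ6→fog] = [43008, 50176]
r6 m[sprk→φ0] = [19208, 87808]
r6 m[sprk→φ1] = [441, 112]
r6 m[sprk→φ5] = [24696, 87808]
r6 m[sprk→φ6] = [24696, 50176]
r6 m[rain→φ2] = [6, 7]
r6 m[rain→φ4] = [14336, 50176]
r6 m[cld→φ1] = [392, 126]
r6 m[cld→φ2] = [7168, 6048]
r6 m[cld→φ3] = [43904, 9408]
r6 m[wet→φ5] = [1, 1]
r6 m[snow→φ4] = [1, 1]
r6 m[sun→φ3] = [1, 1]
r6 m[wind→φ0] = [1, 1]
r6 m[fog→φ6] = [1, 1]
r7 m[φ0→sprk] = [9, 4]
r7 m[φ0→wind] = [351232, 351232]
r7 m[φ1→sprk] = [392, 3136]
r7 m[φ1→cld] = [896, 672]
r7 m[φ2→rain] = [14336, 50176]
r7 m[φ2→cld] = [49, 14]
r7 m[φ3→cld] = [8, 9]
r7 m[φ3→sun] = [175616, 351232]
r7 m[φ4→rain] = [6, 7]
r7 m[φ4→snow] = [250880, 351232]
r7 m[φ5→sprk] = [7, 4]
r7 m[φ5→wet] = [351232, 175616]
r7 m[φ6→sprk] = [7, 7]
r7 m[φ6→fog] = [301056, 351232]
r7 m[sprk→φ0] = [19208, 87808]
r7 m[sprk→φ1] = [441, 112]
r7 m[sprk→φ5] = [24696, 87808]
r7 m[sprk→φ6] = [24696, 50176]
r7 m[rain→φ2] = [6, 7]
r7 m[rain→φ4] = [14336, 50176]
r7 m[cld→φ1] = [392, 126]
r7 m[cld→φ2] = [7168, 6048]
r7 m[cld→φ3] = [43904, 9408]
r7 m[wet→φ5] = [1, 1]
r7 m[snow→φ4] = [1, 1]
r7 m[sun→φ3] = [1, 1]
r7 m[wind→φ0] = [1, 1]
r7 m[fog→φ6] = [1, 1]
r8 m[φ0→sprk] = [9, 4]
r8 m[φ0→wind] = [351232, 351232]
r8 m[φ1→sprk] = [392, 3136]
r8 m[φ1→cld] = [896, 672]
r8 m[φ2→rain] = [14336, 50176]
r8 m[φ2→cld] = [49, 14]
r8 m[φ3→cld] = [8, 9]
r8 m[φ3→sun] = [175616, 351232]
r8 m[φ4→rain] = [6, 7]
r8 m[φ4→snow] = [250880, 351232]
r8 m[φ5→sprk] = [7, 4]
r8 m[φ5→wet] = [351232, 175616]
r8 m[φ6→sprk] = [7, 7]
r8 m[φ6→fog] = [301056, 351232]
r8 m[sprk→φ0] = [19208, 87808]
r8 m[sprk→φ1] = [441, 112]
r8 m[sprk→φ5] = [24696, 87808]
r8 m[sprk→φ6] = [24696, 50176]
r8 m[rain→φ2] = [6, 7]
r8 m[rain→φ4] = [14336, 50176]
r8 m[cld→φ1] = [392, 126]
r8 m[cld→φ2] = [7168, 6048]
r8 m[cld→φ3] = [43904, 9408]
r8 m[wet→φ5] = [1, 1]
r8 m[snow→φ4] = [1, 1]
r8 m[sun→φ3] = [1, 1]
r8 m[wind→φ0] = [1, 1]
r8 m[fog→φ6] = [1, 1]
fixed point reached at round 8
b[sprk] = ⊗ incoming = [172872, 351232]

b[sprk] = [172872, 351232]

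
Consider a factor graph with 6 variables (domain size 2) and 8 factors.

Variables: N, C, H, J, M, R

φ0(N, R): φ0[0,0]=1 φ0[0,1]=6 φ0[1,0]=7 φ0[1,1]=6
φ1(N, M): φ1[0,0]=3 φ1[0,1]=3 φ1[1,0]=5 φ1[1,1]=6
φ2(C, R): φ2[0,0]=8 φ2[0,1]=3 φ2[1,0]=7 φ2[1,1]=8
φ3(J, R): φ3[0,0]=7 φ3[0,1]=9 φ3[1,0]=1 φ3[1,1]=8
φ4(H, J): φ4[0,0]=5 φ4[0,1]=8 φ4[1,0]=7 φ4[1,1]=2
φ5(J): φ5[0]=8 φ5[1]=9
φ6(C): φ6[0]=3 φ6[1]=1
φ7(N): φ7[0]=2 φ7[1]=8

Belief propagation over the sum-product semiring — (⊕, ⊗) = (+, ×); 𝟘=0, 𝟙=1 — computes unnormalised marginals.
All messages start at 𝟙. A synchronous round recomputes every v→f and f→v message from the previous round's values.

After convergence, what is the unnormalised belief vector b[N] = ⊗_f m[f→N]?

init: all messages = 𝟙 over 2 values
r1 m[φ0→N] = [7, 13]
r1 m[φ0→R] = [8, 12]
r1 m[φ1→N] = [6, 11]
r1 m[φ1→M] = [8, 9]
r1 m[φ2→C] = [11, 15]
r1 m[φ2→R] = [15, 11]
r1 m[φ3→J] = [16, 9]
r1 m[φ3→R] = [8, 17]
r1 m[φ4→H] = [13, 9]
r1 m[φ4→J] = [12, 10]
r1 m[φ5→J] = [8, 9]
r1 m[φ6→C] = [3, 1]
r1 m[φ7→N] = [2, 8]
r1 m[N→φ0] = [1, 1]
r1 m[N→φ1] = [1, 1]
r1 m[N→φ7] = [1, 1]
r1 m[C→φ2] = [1, 1]
r1 m[C→φ6] = [1, 1]
r1 m[H→φ4] = [1, 1]
r1 m[J→φ3] = [1, 1]
r1 m[J→φ4] = [1, 1]
r1 m[J→φ5] = [1, 1]
r1 m[M→φ1] = [1, 1]
r1 m[R→φ0] = [1, 1]
r1 m[R→φ2] = [1, 1]
r1 m[R→φ3] = [1, 1]
r2 m[φ0→N] = [7, 13]
r2 m[φ0→R] = [8, 12]
r2 m[φ1→N] = [6, 11]
r2 m[φ1→M] = [8, 9]
r2 m[φ2→C] = [11, 15]
r2 m[φ2→R] = [15, 11]
r2 m[φ3→J] = [16, 9]
r2 m[φ3→R] = [8, 17]
r2 m[φ4→H] = [13, 9]
r2 m[φ4→J] = [12, 10]
r2 m[φ5→J] = [8, 9]
r2 m[φ6→C] = [3, 1]
r2 m[φ7→N] = [2, 8]
r2 m[N→φ0] = [12, 88]
r2 m[N→φ1] = [14, 104]
r2 m[N→φ7] = [42, 143]
r2 m[C→φ2] = [3, 1]
r2 m[C→φ6] = [11, 15]
r2 m[H→φ4] = [1, 1]
r2 m[J→φ3] = [96, 90]
r2 m[J→φ4] = [128, 81]
r2 m[J→φ5] = [192, 90]
r2 m[M→φ1] = [1, 1]
r2 m[R→φ0] = [120, 187]
r2 m[R→φ2] = [64, 204]
r2 m[R→φ3] = [120, 132]
r3 m[φ0→N] = [1242, 1962]
r3 m[φ0→R] = [628, 600]
r3 m[φ1→N] = [6, 11]
r3 m[φ1→M] = [562, 666]
r3 m[φ2→C] = [1124, 2080]
r3 m[φ2→R] = [31, 17]
r3 m[φ3→J] = [2028, 1176]
r3 m[φ3→R] = [762, 1584]
r3 m[φ4→H] = [1288, 1058]
r3 m[φ4→J] = [12, 10]
r3 m[φ5→J] = [8, 9]
r3 m[φ6→C] = [3, 1]
r3 m[φ7→N] = [2, 8]
r3 m[N→φ0] = [12, 88]
r3 m[N→φ1] = [14, 104]
r3 m[N→φ7] = [42, 143]
r3 m[C→φ2] = [3, 1]
r3 m[C→φ6] = [11, 15]
r3 m[H→φ4] = [1, 1]
r3 m[J→φ3] = [96, 90]
r3 m[J→φ4] = [128, 81]
r3 m[J→φ5] = [192, 90]
r3 m[M→φ1] = [1, 1]
r3 m[R→φ0] = [120, 187]
r3 m[R→φ2] = [64, 204]
r3 m[R→φ3] = [120, 132]
r4 m[φ0→N] = [1242, 1962]
r4 m[φ0→R] = [628, 600]
r4 m[φ1→N] = [6, 11]
r4 m[φ1→M] = [562, 666]
r4 m[φ2→C] = [1124, 2080]
r4 m[φ2→R] = [31, 17]
r4 m[φ3→J] = [2028, 1176]
r4 m[φ3→R] = [762, 1584]
r4 m[φ4→H] = [1288, 1058]
r4 m[φ4→J] = [12, 10]
r4 m[φ5→J] = [8, 9]
r4 m[φ6→C] = [3, 1]
r4 m[φ7→N] = [2, 8]
r4 m[N→φ0] = [12, 88]
r4 m[N→φ1] = [2484, 15696]
r4 m[N→φ7] = [7452, 21582]
r4 m[C→φ2] = [3, 1]
r4 m[C→φ6] = [1124, 2080]
r4 m[H→φ4] = [1, 1]
r4 m[J→φ3] = [96, 90]
r4 m[J→φ4] = [16224, 10584]
r4 m[J→φ5] = [24336, 11760]
r4 m[M→φ1] = [1, 1]
r4 m[R→φ0] = [23622, 26928]
r4 m[R→φ2] = [478536, 950400]
r4 m[R→φ3] = [19468, 10200]
r5 m[φ0→N] = [185190, 326922]
r5 m[φ0→R] = [628, 600]
r5 m[φ1→N] = [6, 11]
r5 m[φ1→M] = [85932, 101628]
r5 m[φ2→C] = [6679488, 10952952]
r5 m[φ2→R] = [31, 17]
r5 m[φ3→J] = [228076, 101068]
r5 m[φ3→R] = [762, 1584]
r5 m[φ4→H] = [165792, 134736]
r5 m[φ4→J] = [12, 10]
r5 m[φ5→J] = [8, 9]
r5 m[φ6→C] = [3, 1]
r5 m[φ7→N] = [2, 8]
r5 m[N→φ0] = [12, 88]
r5 m[N→φ1] = [2484, 15696]
r5 m[N→φ7] = [7452, 21582]
r5 m[C→φ2] = [3, 1]
r5 m[C→φ6] = [1124, 2080]
r5 m[H→φ4] = [1, 1]
r5 m[J→φ3] = [96, 90]
r5 m[J→φ4] = [16224, 10584]
r5 m[J→φ5] = [24336, 11760]
r5 m[M→φ1] = [1, 1]
r5 m[R→φ0] = [23622, 26928]
r5 m[R→φ2] = [478536, 950400]
r5 m[R→φ3] = [19468, 10200]
r6 m[φ0→N] = [185190, 326922]
r6 m[φ0→R] = [628, 600]
r6 m[φ1→N] = [6, 11]
r6 m[φ1→M] = [85932, 101628]
r6 m[φ2→C] = [6679488, 10952952]
r6 m[φ2→R] = [31, 17]
r6 m[φ3→J] = [228076, 101068]
r6 m[φ3→R] = [762, 1584]
r6 m[φ4→H] = [165792, 134736]
r6 m[φ4→J] = [12, 10]
r6 m[φ5→J] = [8, 9]
r6 m[φ6→C] = [3, 1]
r6 m[φ7→N] = [2, 8]
r6 m[N→φ0] = [12, 88]
r6 m[N→φ1] = [370380, 2615376]
r6 m[N→φ7] = [1111140, 3596142]
r6 m[C→φ2] = [3, 1]
r6 m[C→φ6] = [6679488, 10952952]
r6 m[H→φ4] = [1, 1]
r6 m[J→φ3] = [96, 90]
r6 m[J→φ4] = [1824608, 909612]
r6 m[J→φ5] = [2736912, 1010680]
r6 m[M→φ1] = [1, 1]
r6 m[R→φ0] = [23622, 26928]
r6 m[R→φ2] = [478536, 950400]
r6 m[R→φ3] = [19468, 10200]
r7 m[φ0→N] = [185190, 326922]
r7 m[φ0→R] = [628, 600]
r7 m[φ1→N] = [6, 11]
r7 m[φ1→M] = [14188020, 16803396]
r7 m[φ2→C] = [6679488, 10952952]
r7 m[φ2→R] = [31, 17]
r7 m[φ3→J] = [228076, 101068]
r7 m[φ3→R] = [762, 1584]
r7 m[φ4→H] = [16399936, 14591480]
r7 m[φ4→J] = [12, 10]
r7 m[φ5→J] = [8, 9]
r7 m[φ6→C] = [3, 1]
r7 m[φ7→N] = [2, 8]
r7 m[N→φ0] = [12, 88]
r7 m[N→φ1] = [370380, 2615376]
r7 m[N→φ7] = [1111140, 3596142]
r7 m[C→φ2] = [3, 1]
r7 m[C→φ6] = [6679488, 10952952]
r7 m[H→φ4] = [1, 1]
r7 m[J→φ3] = [96, 90]
r7 m[J→φ4] = [1824608, 909612]
r7 m[J→φ5] = [2736912, 1010680]
r7 m[M→φ1] = [1, 1]
r7 m[R→φ0] = [23622, 26928]
r7 m[R→φ2] = [478536, 950400]
r7 m[R→φ3] = [19468, 10200]
r8 m[φ0→N] = [185190, 326922]
r8 m[φ0→R] = [628, 600]
r8 m[φ1→N] = [6, 11]
r8 m[φ1→M] = [14188020, 16803396]
r8 m[φ2→C] = [6679488, 10952952]
r8 m[φ2→R] = [31, 17]
r8 m[φ3→J] = [228076, 101068]
r8 m[φ3→R] = [762, 1584]
r8 m[φ4→H] = [16399936, 14591480]
r8 m[φ4→J] = [12, 10]
r8 m[φ5→J] = [8, 9]
r8 m[φ6→C] = [3, 1]
r8 m[φ7→N] = [2, 8]
r8 m[N→φ0] = [12, 88]
r8 m[N→φ1] = [370380, 2615376]
r8 m[N→φ7] = [1111140, 3596142]
r8 m[C→φ2] = [3, 1]
r8 m[C→φ6] = [6679488, 10952952]
r8 m[H→φ4] = [1, 1]
r8 m[J→φ3] = [96, 90]
r8 m[J→φ4] = [1824608, 909612]
r8 m[J→φ5] = [2736912, 1010680]
r8 m[M→φ1] = [1, 1]
r8 m[R→φ0] = [23622, 26928]
r8 m[R→φ2] = [478536, 950400]
r8 m[R→φ3] = [19468, 10200]
fixed point reached at round 8
b[N] = ⊗ incoming = [2222280, 28769136]

b[N] = [2222280, 28769136]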